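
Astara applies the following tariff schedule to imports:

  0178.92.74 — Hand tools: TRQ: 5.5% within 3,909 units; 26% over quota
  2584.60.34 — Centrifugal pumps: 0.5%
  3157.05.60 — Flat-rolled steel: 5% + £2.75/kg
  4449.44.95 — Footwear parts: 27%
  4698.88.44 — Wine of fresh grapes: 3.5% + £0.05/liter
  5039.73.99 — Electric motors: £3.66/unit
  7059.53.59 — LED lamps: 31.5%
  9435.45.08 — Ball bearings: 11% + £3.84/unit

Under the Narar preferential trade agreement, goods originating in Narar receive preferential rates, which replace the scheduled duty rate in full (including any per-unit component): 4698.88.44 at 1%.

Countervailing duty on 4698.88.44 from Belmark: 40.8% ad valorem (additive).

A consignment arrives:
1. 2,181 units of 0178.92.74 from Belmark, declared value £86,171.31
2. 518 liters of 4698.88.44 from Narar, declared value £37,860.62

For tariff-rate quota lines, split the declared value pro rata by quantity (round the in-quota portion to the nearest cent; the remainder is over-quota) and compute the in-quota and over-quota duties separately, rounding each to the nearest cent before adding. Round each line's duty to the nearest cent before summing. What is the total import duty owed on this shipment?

£5,118.03

Line 1 (0178.92.74, Belmark, 2,181 units, £86,171.31):
Code 0178.92.74 is under a tariff-rate quota (threshold 3,909 units). Quantity 2,181 units is within the quota, so the in-quota rate 5.5% applies to the full value.
Duty = £86,171.31 × 5.5% = £4,739.42.
Line 2 (4698.88.44, Narar, 518 liters, £37,860.62):
Base rate for 4698.88.44 is 3.5% + £0.05/liter.
Origin Narar qualifies under the Astara–Narar agreement and 4698.88.44 is covered: preferential rate 1% applies instead.
The additional-duty order on 4698.88.44 targets Belmark, not Narar; it does not apply.
Duty = £37,860.62 × 1% = £378.61.
Total = £4,739.42 + £378.61 = £5,118.03.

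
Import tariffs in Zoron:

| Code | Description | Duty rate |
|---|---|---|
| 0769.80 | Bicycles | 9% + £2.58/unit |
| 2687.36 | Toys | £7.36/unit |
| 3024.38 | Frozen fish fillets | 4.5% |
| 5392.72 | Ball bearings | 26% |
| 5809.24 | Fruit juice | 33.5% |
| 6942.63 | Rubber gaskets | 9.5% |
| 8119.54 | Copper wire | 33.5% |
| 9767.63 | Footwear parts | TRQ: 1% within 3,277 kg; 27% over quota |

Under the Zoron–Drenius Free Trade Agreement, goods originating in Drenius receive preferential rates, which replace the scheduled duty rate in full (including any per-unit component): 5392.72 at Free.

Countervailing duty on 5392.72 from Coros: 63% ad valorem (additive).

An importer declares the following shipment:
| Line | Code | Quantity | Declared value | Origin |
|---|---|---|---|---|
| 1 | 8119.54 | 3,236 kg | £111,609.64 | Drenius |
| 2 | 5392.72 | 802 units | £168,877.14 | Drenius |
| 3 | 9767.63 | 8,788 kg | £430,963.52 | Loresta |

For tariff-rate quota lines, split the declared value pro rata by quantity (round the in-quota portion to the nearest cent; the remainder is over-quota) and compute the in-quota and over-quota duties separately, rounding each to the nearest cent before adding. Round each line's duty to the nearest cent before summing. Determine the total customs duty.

£111,966.32

Line 1 (8119.54, Drenius, 3,236 kg, £111,609.64):
Base rate for 8119.54 is 33.5%.
Origin Drenius is the FTA partner but 8119.54 is not on the preference list; base rate stands.
Duty = £111,609.64 × 33.5% = £37,389.23.
Line 2 (5392.72, Drenius, 802 units, £168,877.14):
Base rate for 5392.72 is 26%.
Origin Drenius qualifies under the Zoron–Drenius agreement and 5392.72 is covered: preferential rate Free applies instead.
The additional-duty order on 5392.72 targets Coros, not Drenius; it does not apply.
Duty = £168,877.14 × 0% = £0.00.
Line 3 (9767.63, Loresta, 8,788 kg, £430,963.52):
Code 9767.63 is under a tariff-rate quota (threshold 3,277 kg). In-quota: 3,277 kg at 1%; over-quota: 5,511 kg at 27%.
Pro-rata value split: in-quota = £430,963.52 × 3,277/8,788 = £160,704.08; over-quota = £430,963.52 − £160,704.08 = £270,259.44.
In-quota duty = £160,704.08 × 1% = £1,607.04. Over-quota duty = £270,259.44 × 27% = £72,970.05.
Line duty = £1,607.04 + £72,970.05 = £74,577.09.
Total = £37,389.23 + £0.00 + £74,577.09 = £111,966.32.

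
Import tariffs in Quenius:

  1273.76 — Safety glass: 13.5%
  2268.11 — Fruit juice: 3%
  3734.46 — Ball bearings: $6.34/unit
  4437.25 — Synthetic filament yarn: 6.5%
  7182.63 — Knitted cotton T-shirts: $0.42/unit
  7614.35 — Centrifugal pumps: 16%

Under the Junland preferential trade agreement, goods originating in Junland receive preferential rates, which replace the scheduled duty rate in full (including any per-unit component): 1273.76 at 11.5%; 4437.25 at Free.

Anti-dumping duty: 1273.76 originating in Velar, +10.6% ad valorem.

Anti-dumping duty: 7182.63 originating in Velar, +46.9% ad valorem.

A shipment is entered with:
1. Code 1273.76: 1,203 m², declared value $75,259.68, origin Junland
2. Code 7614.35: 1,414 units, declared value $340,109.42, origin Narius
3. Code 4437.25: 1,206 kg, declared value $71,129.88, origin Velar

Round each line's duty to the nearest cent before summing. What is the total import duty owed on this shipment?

$67,695.81

Line 1 (1273.76, Junland, 1,203 m², $75,259.68):
Base rate for 1273.76 is 13.5%.
Origin Junland qualifies under the Quenius–Junland agreement and 1273.76 is covered: preferential rate 11.5% applies instead.
The additional-duty order on 1273.76 targets Velar, not Junland; it does not apply.
Duty = $75,259.68 × 11.5% = $8,654.86.
Line 2 (7614.35, Narius, 1,414 units, $340,109.42):
Base rate for 7614.35 is 16%.
Duty = $340,109.42 × 16% = $54,417.51.
Line 3 (4437.25, Velar, 1,206 kg, $71,129.88):
Base rate for 4437.25 is 6.5%.
4437.25 has an FTA preferential rate, but origin Velar is not Junland; base rate stands.
Duty = $71,129.88 × 6.5% = $4,623.44.
Total = $8,654.86 + $54,417.51 + $4,623.44 = $67,695.81.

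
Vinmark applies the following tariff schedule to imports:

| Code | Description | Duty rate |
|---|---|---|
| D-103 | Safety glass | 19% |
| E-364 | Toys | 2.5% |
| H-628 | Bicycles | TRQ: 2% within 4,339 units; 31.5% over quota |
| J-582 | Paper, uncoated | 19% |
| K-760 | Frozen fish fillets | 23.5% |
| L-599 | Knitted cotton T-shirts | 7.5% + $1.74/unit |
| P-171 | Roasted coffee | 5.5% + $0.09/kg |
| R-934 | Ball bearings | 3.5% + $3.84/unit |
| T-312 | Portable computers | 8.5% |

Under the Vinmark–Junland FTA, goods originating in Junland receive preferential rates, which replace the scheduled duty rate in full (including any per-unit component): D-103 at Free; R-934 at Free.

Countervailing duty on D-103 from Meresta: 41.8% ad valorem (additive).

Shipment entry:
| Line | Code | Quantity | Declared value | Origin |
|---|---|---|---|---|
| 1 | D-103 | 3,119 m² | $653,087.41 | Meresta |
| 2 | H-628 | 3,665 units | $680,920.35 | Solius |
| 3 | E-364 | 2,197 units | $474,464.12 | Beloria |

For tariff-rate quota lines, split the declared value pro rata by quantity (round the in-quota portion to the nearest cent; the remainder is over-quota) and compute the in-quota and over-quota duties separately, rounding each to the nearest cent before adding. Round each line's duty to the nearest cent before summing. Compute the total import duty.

$422,557.16

Line 1 (D-103, Meresta, 3,119 m², $653,087.41):
Base rate for D-103 is 19%.
D-103 has an FTA preferential rate, but origin Meresta is not Junland; base rate stands.
Additional duty on D-103 from Meresta: +41.8%. Applied ad valorem rate: 19% + 41.8% = 60.8%.
Duty = $653,087.41 × 60.8% = $397,077.15.
Line 2 (H-628, Solius, 3,665 units, $680,920.35):
Code H-628 is under a tariff-rate quota (threshold 4,339 units). Quantity 3,665 units is within the quota, so the in-quota rate 2% applies to the full value.
Duty = $680,920.35 × 2% = $13,618.41.
Line 3 (E-364, Beloria, 2,197 units, $474,464.12):
Base rate for E-364 is 2.5%.
Duty = $474,464.12 × 2.5% = $11,861.60.
Total = $397,077.15 + $13,618.41 + $11,861.60 = $422,557.16.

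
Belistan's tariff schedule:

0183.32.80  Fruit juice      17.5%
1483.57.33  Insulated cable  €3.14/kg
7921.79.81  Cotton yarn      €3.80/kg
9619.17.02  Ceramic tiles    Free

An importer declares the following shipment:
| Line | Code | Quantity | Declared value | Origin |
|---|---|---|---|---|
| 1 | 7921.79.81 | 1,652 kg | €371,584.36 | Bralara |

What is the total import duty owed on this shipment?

€6,277.60

Line 1 (7921.79.81, Bralara, 1,652 kg, €371,584.36):
Base rate for 7921.79.81 is €3.80/kg.
Duty = 1,652 × €3.80 = €6,277.60.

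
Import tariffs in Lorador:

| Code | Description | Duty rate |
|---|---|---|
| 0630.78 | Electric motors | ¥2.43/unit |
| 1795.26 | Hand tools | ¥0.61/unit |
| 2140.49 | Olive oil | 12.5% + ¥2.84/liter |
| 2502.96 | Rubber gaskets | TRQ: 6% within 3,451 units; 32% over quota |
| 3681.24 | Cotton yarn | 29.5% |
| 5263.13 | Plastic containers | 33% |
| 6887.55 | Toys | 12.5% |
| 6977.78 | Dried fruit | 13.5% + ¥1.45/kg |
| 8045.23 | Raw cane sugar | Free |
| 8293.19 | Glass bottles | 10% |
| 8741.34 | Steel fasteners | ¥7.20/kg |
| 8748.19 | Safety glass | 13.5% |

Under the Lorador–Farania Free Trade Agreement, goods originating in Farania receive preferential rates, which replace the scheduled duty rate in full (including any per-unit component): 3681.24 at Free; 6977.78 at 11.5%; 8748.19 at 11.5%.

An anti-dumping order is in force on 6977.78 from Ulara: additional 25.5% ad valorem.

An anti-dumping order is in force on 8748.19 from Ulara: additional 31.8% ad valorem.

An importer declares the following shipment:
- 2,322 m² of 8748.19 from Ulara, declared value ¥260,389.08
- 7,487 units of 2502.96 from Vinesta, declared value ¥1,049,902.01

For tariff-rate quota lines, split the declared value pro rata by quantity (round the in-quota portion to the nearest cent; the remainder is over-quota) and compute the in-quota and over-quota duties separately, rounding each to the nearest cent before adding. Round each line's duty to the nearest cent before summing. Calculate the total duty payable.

Line 1 (8748.19, Ulara, 2,322 m², ¥260,389.08):
Base rate for 8748.19 is 13.5%.
8748.19 has an FTA preferential rate, but origin Ulara is not Farania; base rate stands.
Additional duty on 8748.19 from Ulara: +31.8%. Applied ad valorem rate: 13.5% + 31.8% = 45.3%.
Duty = ¥260,389.08 × 45.3% = ¥117,956.25.
Line 2 (2502.96, Vinesta, 7,487 units, ¥1,049,902.01):
Code 2502.96 is under a tariff-rate quota (threshold 3,451 units). In-quota: 3,451 units at 6%; over-quota: 4,036 units at 32%.
Pro-rata value split: in-quota = ¥1,049,902.01 × 3,451/7,487 = ¥483,933.73; over-quota = ¥1,049,902.01 − ¥483,933.73 = ¥565,968.28.
In-quota duty = ¥483,933.73 × 6% = ¥29,036.02. Over-quota duty = ¥565,968.28 × 32% = ¥181,109.85.
Line duty = ¥29,036.02 + ¥181,109.85 = ¥210,145.87.
Total = ¥117,956.25 + ¥210,145.87 = ¥328,102.12.

¥328,102.12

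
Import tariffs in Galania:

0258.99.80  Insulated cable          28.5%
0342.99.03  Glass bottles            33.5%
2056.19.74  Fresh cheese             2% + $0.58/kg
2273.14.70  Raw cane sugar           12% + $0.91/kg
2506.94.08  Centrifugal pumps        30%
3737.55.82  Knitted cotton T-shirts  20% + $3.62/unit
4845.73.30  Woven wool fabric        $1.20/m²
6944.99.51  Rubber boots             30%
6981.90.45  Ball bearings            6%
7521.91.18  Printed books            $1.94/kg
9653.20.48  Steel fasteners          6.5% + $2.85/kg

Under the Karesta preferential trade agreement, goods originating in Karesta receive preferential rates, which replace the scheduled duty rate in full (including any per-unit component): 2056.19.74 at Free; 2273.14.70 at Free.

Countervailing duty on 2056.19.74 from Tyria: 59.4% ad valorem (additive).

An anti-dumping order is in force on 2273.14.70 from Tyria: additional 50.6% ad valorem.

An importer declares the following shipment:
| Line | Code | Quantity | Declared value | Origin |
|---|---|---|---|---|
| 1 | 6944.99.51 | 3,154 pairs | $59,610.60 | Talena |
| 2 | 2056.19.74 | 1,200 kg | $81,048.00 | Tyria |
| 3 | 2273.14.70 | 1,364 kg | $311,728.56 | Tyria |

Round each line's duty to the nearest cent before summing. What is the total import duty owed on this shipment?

$264,725.97

Line 1 (6944.99.51, Talena, 3,154 pairs, $59,610.60):
Base rate for 6944.99.51 is 30%.
Duty = $59,610.60 × 30% = $17,883.18.
Line 2 (2056.19.74, Tyria, 1,200 kg, $81,048.00):
Base rate for 2056.19.74 is 2% + $0.58/kg.
2056.19.74 has an FTA preferential rate, but origin Tyria is not Karesta; base rate stands.
Additional duty on 2056.19.74 from Tyria: +59.4%. Applied ad valorem rate: 2% + 59.4% = 61.4%.
Duty = $81,048.00 × 61.4% + 1,200 × $0.58 = $50,459.47.
Line 3 (2273.14.70, Tyria, 1,364 kg, $311,728.56):
Base rate for 2273.14.70 is 12% + $0.91/kg.
2273.14.70 has an FTA preferential rate, but origin Tyria is not Karesta; base rate stands.
Additional duty on 2273.14.70 from Tyria: +50.6%. Applied ad valorem rate: 12% + 50.6% = 62.6%.
Duty = $311,728.56 × 62.6% + 1,364 × $0.91 = $196,383.32.
Total = $17,883.18 + $50,459.47 + $196,383.32 = $264,725.97.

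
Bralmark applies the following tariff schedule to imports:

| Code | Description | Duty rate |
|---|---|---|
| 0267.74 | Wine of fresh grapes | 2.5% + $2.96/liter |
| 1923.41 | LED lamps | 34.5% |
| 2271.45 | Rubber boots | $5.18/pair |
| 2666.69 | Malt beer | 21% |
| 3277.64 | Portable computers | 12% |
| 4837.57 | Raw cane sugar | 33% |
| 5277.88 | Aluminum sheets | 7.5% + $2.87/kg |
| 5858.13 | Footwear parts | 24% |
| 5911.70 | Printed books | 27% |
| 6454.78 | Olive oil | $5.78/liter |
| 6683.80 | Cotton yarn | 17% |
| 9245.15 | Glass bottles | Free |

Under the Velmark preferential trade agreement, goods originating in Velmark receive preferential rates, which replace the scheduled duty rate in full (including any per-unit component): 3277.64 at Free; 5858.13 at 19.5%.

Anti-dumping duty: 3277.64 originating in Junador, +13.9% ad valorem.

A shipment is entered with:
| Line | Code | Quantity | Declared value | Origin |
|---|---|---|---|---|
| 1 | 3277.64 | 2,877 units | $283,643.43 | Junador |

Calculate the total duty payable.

Line 1 (3277.64, Junador, 2,877 units, $283,643.43):
Base rate for 3277.64 is 12%.
3277.64 has an FTA preferential rate, but origin Junador is not Velmark; base rate stands.
Additional duty on 3277.64 from Junador: +13.9%. Applied ad valorem rate: 12% + 13.9% = 25.9%.
Duty = $283,643.43 × 25.9% = $73,463.65.

$73,463.65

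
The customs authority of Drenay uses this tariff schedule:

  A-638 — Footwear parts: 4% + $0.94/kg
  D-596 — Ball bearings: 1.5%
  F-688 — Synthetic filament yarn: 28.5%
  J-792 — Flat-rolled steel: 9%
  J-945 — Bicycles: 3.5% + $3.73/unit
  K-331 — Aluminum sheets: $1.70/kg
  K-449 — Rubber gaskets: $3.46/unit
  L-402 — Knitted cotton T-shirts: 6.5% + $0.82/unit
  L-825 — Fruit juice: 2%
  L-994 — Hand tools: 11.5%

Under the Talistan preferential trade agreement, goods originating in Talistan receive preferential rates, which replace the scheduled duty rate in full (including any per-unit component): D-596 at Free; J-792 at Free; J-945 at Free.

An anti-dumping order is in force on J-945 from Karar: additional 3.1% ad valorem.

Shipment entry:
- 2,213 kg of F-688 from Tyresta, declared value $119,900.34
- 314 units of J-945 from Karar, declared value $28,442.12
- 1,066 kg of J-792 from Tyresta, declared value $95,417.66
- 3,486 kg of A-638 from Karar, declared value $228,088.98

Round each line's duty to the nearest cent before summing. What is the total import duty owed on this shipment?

$58,207.99

Line 1 (F-688, Tyresta, 2,213 kg, $119,900.34):
Base rate for F-688 is 28.5%.
Duty = $119,900.34 × 28.5% = $34,171.60.
Line 2 (J-945, Karar, 314 units, $28,442.12):
Base rate for J-945 is 3.5% + $3.73/unit.
J-945 has an FTA preferential rate, but origin Karar is not Talistan; base rate stands.
Additional duty on J-945 from Karar: +3.1%. Applied ad valorem rate: 3.5% + 3.1% = 6.6%.
Duty = $28,442.12 × 6.6% + 314 × $3.73 = $3,048.40.
Line 3 (J-792, Tyresta, 1,066 kg, $95,417.66):
Base rate for J-792 is 9%.
J-792 has an FTA preferential rate, but origin Tyresta is not Talistan; base rate stands.
Duty = $95,417.66 × 9% = $8,587.59.
Line 4 (A-638, Karar, 3,486 kg, $228,088.98):
Base rate for A-638 is 4% + $0.94/kg.
Duty = $228,088.98 × 4% + 3,486 × $0.94 = $12,400.40.
Total = $34,171.60 + $3,048.40 + $8,587.59 + $12,400.40 = $58,207.99.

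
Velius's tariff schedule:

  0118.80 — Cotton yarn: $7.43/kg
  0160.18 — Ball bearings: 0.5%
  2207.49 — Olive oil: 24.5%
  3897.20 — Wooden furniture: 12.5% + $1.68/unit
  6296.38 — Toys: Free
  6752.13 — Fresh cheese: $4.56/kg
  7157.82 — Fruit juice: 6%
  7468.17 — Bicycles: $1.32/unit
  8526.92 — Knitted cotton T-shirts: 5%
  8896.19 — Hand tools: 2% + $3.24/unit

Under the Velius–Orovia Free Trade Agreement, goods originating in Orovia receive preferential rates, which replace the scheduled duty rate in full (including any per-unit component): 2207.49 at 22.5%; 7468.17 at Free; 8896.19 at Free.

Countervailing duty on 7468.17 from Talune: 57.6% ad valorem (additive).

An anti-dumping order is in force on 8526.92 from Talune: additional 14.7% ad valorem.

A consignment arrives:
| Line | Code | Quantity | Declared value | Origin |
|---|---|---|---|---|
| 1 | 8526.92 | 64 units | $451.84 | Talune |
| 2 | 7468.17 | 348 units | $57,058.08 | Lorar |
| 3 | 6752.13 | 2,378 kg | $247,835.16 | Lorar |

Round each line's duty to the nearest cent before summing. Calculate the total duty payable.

Line 1 (8526.92, Talune, 64 units, $451.84):
Base rate for 8526.92 is 5%.
Additional duty on 8526.92 from Talune: +14.7%. Applied ad valorem rate: 5% + 14.7% = 19.7%.
Duty = $451.84 × 19.7% = $89.01.
Line 2 (7468.17, Lorar, 348 units, $57,058.08):
Base rate for 7468.17 is $1.32/unit.
7468.17 has an FTA preferential rate, but origin Lorar is not Orovia; base rate stands.
The additional-duty order on 7468.17 targets Talune, not Lorar; it does not apply.
Duty = 348 × $1.32 = $459.36.
Line 3 (6752.13, Lorar, 2,378 kg, $247,835.16):
Base rate for 6752.13 is $4.56/kg.
Duty = 2,378 × $4.56 = $10,843.68.
Total = $89.01 + $459.36 + $10,843.68 = $11,392.05.

$11,392.05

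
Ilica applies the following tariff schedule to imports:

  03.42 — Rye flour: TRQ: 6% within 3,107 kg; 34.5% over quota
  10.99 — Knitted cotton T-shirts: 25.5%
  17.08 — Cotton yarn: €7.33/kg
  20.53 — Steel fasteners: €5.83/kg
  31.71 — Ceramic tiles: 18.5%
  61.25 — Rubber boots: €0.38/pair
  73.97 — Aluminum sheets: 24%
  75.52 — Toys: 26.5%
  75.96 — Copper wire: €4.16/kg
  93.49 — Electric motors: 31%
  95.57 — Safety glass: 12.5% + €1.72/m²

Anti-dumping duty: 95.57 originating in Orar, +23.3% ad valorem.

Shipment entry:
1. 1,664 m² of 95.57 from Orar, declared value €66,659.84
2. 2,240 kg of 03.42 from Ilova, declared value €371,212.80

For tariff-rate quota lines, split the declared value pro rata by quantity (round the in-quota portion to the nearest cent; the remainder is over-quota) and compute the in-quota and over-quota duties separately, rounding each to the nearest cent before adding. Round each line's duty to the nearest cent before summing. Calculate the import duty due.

Line 1 (95.57, Orar, 1,664 m², €66,659.84):
Base rate for 95.57 is 12.5% + €1.72/m².
Additional duty on 95.57 from Orar: +23.3%. Applied ad valorem rate: 12.5% + 23.3% = 35.8%.
Duty = €66,659.84 × 35.8% + 1,664 × €1.72 = €26,726.30.
Line 2 (03.42, Ilova, 2,240 kg, €371,212.80):
Code 03.42 is under a tariff-rate quota (threshold 3,107 kg). Quantity 2,240 kg is within the quota, so the in-quota rate 6% applies to the full value.
Duty = €371,212.80 × 6% = €22,272.77.
Total = €26,726.30 + €22,272.77 = €48,999.07.

€48,999.07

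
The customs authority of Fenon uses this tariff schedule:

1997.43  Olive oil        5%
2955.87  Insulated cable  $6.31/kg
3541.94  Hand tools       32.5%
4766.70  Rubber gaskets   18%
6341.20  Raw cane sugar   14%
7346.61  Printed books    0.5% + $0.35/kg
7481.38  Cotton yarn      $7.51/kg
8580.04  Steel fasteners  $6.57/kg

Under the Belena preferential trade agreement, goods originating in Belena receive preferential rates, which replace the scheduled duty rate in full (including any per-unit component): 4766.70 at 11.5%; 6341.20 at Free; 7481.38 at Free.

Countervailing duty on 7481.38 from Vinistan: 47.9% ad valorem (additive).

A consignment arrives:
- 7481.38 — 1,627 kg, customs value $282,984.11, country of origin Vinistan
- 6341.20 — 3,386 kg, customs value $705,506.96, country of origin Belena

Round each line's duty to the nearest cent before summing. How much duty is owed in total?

$147,768.16

Line 1 (7481.38, Vinistan, 1,627 kg, $282,984.11):
Base rate for 7481.38 is $7.51/kg.
7481.38 has an FTA preferential rate, but origin Vinistan is not Belena; base rate stands.
Additional duty on 7481.38 from Vinistan: +47.9% ad valorem. Applied ad valorem rate = 47.9%.
Duty = $282,984.11 × 47.9% + 1,627 × $7.51 = $147,768.16.
Line 2 (6341.20, Belena, 3,386 kg, $705,506.96):
Base rate for 6341.20 is 14%.
Origin Belena qualifies under the Fenon–Belena agreement and 6341.20 is covered: preferential rate Free applies instead.
Duty = $705,506.96 × 0% = $0.00.
Total = $147,768.16 + $0.00 = $147,768.16.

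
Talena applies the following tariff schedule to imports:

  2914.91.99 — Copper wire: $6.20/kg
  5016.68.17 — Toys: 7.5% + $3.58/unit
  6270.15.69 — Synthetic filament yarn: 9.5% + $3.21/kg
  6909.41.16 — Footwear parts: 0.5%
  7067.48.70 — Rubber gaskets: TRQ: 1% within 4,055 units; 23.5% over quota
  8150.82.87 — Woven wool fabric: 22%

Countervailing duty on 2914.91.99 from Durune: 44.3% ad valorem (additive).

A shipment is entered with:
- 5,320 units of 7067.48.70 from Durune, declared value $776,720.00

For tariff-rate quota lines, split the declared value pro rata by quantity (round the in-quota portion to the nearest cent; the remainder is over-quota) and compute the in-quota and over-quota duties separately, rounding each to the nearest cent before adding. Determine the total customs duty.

Line 1 (7067.48.70, Durune, 5,320 units, $776,720.00):
Code 7067.48.70 is under a tariff-rate quota (threshold 4,055 units). In-quota: 4,055 units at 1%; over-quota: 1,265 units at 23.5%.
Pro-rata value split: in-quota = $776,720.00 × 4,055/5,320 = $592,030.00; over-quota = $776,720.00 − $592,030.00 = $184,690.00.
In-quota duty = $592,030.00 × 1% = $5,920.30. Over-quota duty = $184,690.00 × 23.5% = $43,402.15.
Line duty = $5,920.30 + $43,402.15 = $49,322.45.

$49,322.45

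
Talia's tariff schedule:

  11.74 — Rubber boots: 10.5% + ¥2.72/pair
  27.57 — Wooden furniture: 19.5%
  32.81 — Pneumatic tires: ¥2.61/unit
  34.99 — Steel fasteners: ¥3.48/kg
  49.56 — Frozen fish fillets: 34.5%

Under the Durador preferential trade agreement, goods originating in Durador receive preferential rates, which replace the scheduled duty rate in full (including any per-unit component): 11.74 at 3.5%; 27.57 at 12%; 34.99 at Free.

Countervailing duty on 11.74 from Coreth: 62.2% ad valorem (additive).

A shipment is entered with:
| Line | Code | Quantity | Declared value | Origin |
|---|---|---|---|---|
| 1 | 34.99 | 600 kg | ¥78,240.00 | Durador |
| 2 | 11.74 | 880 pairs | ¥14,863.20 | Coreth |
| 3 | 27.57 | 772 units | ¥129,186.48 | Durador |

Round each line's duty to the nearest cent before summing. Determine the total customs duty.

Line 1 (34.99, Durador, 600 kg, ¥78,240.00):
Base rate for 34.99 is ¥3.48/kg.
Origin Durador qualifies under the Talia–Durador agreement and 34.99 is covered: preferential rate Free applies instead.
Duty = ¥78,240.00 × 0% = ¥0.00.
Line 2 (11.74, Coreth, 880 pairs, ¥14,863.20):
Base rate for 11.74 is 10.5% + ¥2.72/pair.
11.74 has an FTA preferential rate, but origin Coreth is not Durador; base rate stands.
Additional duty on 11.74 from Coreth: +62.2%. Applied ad valorem rate: 10.5% + 62.2% = 72.7%.
Duty = ¥14,863.20 × 72.7% + 880 × ¥2.72 = ¥13,199.15.
Line 3 (27.57, Durador, 772 units, ¥129,186.48):
Base rate for 27.57 is 19.5%.
Origin Durador qualifies under the Talia–Durador agreement and 27.57 is covered: preferential rate 12% applies instead.
Duty = ¥129,186.48 × 12% = ¥15,502.38.
Total = ¥0.00 + ¥13,199.15 + ¥15,502.38 = ¥28,701.53.

¥28,701.53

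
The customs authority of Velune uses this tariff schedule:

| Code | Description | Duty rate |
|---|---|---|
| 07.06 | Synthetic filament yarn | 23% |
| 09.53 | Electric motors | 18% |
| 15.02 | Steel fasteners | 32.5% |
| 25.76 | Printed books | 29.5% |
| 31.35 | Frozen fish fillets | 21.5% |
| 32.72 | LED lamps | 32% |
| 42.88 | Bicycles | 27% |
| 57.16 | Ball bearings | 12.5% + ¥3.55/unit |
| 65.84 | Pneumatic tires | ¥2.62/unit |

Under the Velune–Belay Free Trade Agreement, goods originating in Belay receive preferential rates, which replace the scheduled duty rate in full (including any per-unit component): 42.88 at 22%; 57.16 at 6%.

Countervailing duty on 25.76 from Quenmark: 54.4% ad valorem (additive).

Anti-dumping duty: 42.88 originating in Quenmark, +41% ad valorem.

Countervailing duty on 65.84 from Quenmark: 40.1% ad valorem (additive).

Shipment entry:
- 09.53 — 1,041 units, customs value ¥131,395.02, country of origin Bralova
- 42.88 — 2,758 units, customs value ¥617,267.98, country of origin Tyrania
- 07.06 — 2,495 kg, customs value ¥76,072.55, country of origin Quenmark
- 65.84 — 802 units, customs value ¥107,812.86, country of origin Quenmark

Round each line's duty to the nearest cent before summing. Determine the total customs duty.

¥253,144.34

Line 1 (09.53, Bralova, 1,041 units, ¥131,395.02):
Base rate for 09.53 is 18%.
Duty = ¥131,395.02 × 18% = ¥23,651.10.
Line 2 (42.88, Tyrania, 2,758 units, ¥617,267.98):
Base rate for 42.88 is 27%.
42.88 has an FTA preferential rate, but origin Tyrania is not Belay; base rate stands.
The additional-duty order on 42.88 targets Quenmark, not Tyrania; it does not apply.
Duty = ¥617,267.98 × 27% = ¥166,662.35.
Line 3 (07.06, Quenmark, 2,495 kg, ¥76,072.55):
Base rate for 07.06 is 23%.
Duty = ¥76,072.55 × 23% = ¥17,496.69.
Line 4 (65.84, Quenmark, 802 units, ¥107,812.86):
Base rate for 65.84 is ¥2.62/unit.
Additional duty on 65.84 from Quenmark: +40.1% ad valorem. Applied ad valorem rate = 40.1%.
Duty = ¥107,812.86 × 40.1% + 802 × ¥2.62 = ¥45,334.20.
Total = ¥23,651.10 + ¥166,662.35 + ¥17,496.69 + ¥45,334.20 = ¥253,144.34.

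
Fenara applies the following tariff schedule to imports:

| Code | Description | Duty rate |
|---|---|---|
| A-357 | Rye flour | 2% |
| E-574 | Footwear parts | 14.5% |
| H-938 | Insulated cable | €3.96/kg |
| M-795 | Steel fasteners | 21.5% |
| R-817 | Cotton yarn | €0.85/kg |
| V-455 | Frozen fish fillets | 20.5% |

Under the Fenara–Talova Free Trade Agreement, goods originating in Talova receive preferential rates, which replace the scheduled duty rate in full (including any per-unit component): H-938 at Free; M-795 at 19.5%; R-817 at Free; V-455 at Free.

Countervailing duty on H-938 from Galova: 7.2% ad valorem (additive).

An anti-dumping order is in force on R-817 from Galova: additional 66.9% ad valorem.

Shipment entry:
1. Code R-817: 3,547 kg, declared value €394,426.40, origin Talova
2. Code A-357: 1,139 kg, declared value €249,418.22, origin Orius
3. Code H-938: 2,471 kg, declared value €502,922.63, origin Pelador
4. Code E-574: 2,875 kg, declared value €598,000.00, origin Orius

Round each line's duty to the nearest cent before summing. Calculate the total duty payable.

€101,483.52

Line 1 (R-817, Talova, 3,547 kg, €394,426.40):
Base rate for R-817 is €0.85/kg.
Origin Talova qualifies under the Fenara–Talova agreement and R-817 is covered: preferential rate Free applies instead.
The additional-duty order on R-817 targets Galova, not Talova; it does not apply.
Duty = €394,426.40 × 0% = €0.00.
Line 2 (A-357, Orius, 1,139 kg, €249,418.22):
Base rate for A-357 is 2%.
Duty = €249,418.22 × 2% = €4,988.36.
Line 3 (H-938, Pelador, 2,471 kg, €502,922.63):
Base rate for H-938 is €3.96/kg.
H-938 has an FTA preferential rate, but origin Pelador is not Talova; base rate stands.
The additional-duty order on H-938 targets Galova, not Pelador; it does not apply.
Duty = 2,471 × €3.96 = €9,785.16.
Line 4 (E-574, Orius, 2,875 kg, €598,000.00):
Base rate for E-574 is 14.5%.
Duty = €598,000.00 × 14.5% = €86,710.00.
Total = €0.00 + €4,988.36 + €9,785.16 + €86,710.00 = €101,483.52.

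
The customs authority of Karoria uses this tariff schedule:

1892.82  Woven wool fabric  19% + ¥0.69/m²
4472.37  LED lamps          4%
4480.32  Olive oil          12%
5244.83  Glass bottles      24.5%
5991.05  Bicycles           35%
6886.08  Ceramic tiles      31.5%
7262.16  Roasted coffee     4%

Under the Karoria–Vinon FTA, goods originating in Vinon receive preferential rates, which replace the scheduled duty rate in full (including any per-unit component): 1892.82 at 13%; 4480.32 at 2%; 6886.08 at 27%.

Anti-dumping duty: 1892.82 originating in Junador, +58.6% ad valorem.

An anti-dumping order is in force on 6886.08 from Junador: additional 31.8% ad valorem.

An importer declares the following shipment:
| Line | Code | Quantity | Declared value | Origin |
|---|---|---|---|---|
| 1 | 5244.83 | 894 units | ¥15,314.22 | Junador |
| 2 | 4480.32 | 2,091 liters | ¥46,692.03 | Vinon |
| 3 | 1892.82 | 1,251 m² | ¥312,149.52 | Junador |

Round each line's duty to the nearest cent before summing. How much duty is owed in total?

¥247,777.04

Line 1 (5244.83, Junador, 894 units, ¥15,314.22):
Base rate for 5244.83 is 24.5%.
Duty = ¥15,314.22 × 24.5% = ¥3,751.98.
Line 2 (4480.32, Vinon, 2,091 liters, ¥46,692.03):
Base rate for 4480.32 is 12%.
Origin Vinon qualifies under the Karoria–Vinon agreement and 4480.32 is covered: preferential rate 2% applies instead.
Duty = ¥46,692.03 × 2% = ¥933.84.
Line 3 (1892.82, Junador, 1,251 m², ¥312,149.52):
Base rate for 1892.82 is 19% + ¥0.69/m².
1892.82 has an FTA preferential rate, but origin Junador is not Vinon; base rate stands.
Additional duty on 1892.82 from Junador: +58.6%. Applied ad valorem rate: 19% + 58.6% = 77.6%.
Duty = ¥312,149.52 × 77.6% + 1,251 × ¥0.69 = ¥243,091.22.
Total = ¥3,751.98 + ¥933.84 + ¥243,091.22 = ¥247,777.04.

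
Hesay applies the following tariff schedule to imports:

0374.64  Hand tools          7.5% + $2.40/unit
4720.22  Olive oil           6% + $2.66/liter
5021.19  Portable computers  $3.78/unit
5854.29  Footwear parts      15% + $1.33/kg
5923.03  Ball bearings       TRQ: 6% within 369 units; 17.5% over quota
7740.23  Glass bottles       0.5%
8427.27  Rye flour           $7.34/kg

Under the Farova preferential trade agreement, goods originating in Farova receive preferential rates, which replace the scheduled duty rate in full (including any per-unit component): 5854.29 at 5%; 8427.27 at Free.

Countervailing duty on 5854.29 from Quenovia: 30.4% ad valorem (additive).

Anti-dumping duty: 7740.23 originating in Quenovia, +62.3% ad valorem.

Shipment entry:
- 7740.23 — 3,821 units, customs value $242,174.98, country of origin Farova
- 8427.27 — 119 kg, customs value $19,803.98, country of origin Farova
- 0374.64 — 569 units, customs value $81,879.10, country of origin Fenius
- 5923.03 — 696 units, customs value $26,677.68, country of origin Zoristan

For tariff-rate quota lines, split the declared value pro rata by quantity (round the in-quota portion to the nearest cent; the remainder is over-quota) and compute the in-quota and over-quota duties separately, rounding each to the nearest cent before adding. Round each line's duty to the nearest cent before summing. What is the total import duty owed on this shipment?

Line 1 (7740.23, Farova, 3,821 units, $242,174.98):
Base rate for 7740.23 is 0.5%.
Origin Farova is the FTA partner but 7740.23 is not on the preference list; base rate stands.
The additional-duty order on 7740.23 targets Quenovia, not Farova; it does not apply.
Duty = $242,174.98 × 0.5% = $1,210.87.
Line 2 (8427.27, Farova, 119 kg, $19,803.98):
Base rate for 8427.27 is $7.34/kg.
Origin Farova qualifies under the Hesay–Farova agreement and 8427.27 is covered: preferential rate Free applies instead.
Duty = $19,803.98 × 0% = $0.00.
Line 3 (0374.64, Fenius, 569 units, $81,879.10):
Base rate for 0374.64 is 7.5% + $2.40/unit.
Duty = $81,879.10 × 7.5% + 569 × $2.40 = $7,506.53.
Line 4 (5923.03, Zoristan, 696 units, $26,677.68):
Code 5923.03 is under a tariff-rate quota (threshold 369 units). In-quota: 369 units at 6%; over-quota: 327 units at 17.5%.
Pro-rata value split: in-quota = $26,677.68 × 369/696 = $14,143.77; over-quota = $26,677.68 − $14,143.77 = $12,533.91.
In-quota duty = $14,143.77 × 6% = $848.63. Over-quota duty = $12,533.91 × 17.5% = $2,193.43.
Line duty = $848.63 + $2,193.43 = $3,042.06.
Total = $1,210.87 + $0.00 + $7,506.53 + $3,042.06 = $11,759.46.

$11,759.46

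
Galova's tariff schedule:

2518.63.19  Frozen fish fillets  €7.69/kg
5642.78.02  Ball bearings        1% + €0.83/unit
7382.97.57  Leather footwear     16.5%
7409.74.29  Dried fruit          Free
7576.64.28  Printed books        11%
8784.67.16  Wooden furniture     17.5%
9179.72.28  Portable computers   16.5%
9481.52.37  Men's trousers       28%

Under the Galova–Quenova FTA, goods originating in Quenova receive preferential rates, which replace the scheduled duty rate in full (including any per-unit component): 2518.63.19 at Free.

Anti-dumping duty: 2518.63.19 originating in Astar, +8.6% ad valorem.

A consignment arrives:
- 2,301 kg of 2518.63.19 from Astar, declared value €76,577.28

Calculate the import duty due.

€24,280.34

Line 1 (2518.63.19, Astar, 2,301 kg, €76,577.28):
Base rate for 2518.63.19 is €7.69/kg.
2518.63.19 has an FTA preferential rate, but origin Astar is not Quenova; base rate stands.
Additional duty on 2518.63.19 from Astar: +8.6% ad valorem. Applied ad valorem rate = 8.6%.
Duty = €76,577.28 × 8.6% + 2,301 × €7.69 = €24,280.34.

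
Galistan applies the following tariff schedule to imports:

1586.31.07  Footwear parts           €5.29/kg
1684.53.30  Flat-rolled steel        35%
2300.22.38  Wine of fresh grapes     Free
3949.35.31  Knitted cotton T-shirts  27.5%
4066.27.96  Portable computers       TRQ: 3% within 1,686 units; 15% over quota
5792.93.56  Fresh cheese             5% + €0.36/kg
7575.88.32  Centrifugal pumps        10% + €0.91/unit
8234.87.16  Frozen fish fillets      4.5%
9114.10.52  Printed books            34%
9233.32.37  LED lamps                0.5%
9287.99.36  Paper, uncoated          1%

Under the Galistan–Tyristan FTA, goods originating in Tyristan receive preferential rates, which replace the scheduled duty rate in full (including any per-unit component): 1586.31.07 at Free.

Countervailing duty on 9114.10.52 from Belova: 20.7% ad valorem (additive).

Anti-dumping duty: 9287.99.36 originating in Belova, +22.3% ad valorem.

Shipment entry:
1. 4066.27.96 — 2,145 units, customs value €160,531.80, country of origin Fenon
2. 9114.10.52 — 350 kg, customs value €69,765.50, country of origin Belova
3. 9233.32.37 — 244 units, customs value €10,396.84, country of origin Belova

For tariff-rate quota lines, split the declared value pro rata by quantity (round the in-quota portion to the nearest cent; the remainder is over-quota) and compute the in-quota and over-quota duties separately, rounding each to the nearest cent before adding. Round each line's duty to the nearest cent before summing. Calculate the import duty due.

€47,151.85

Line 1 (4066.27.96, Fenon, 2,145 units, €160,531.80):
Code 4066.27.96 is under a tariff-rate quota (threshold 1,686 units). In-quota: 1,686 units at 3%; over-quota: 459 units at 15%.
Pro-rata value split: in-quota = €160,531.80 × 1,686/2,145 = €126,180.24; over-quota = €160,531.80 − €126,180.24 = €34,351.56.
In-quota duty = €126,180.24 × 3% = €3,785.41. Over-quota duty = €34,351.56 × 15% = €5,152.73.
Line duty = €3,785.41 + €5,152.73 = €8,938.14.
Line 2 (9114.10.52, Belova, 350 kg, €69,765.50):
Base rate for 9114.10.52 is 34%.
Additional duty on 9114.10.52 from Belova: +20.7%. Applied ad valorem rate: 34% + 20.7% = 54.7%.
Duty = €69,765.50 × 54.7% = €38,161.73.
Line 3 (9233.32.37, Belova, 244 units, €10,396.84):
Base rate for 9233.32.37 is 0.5%.
Duty = €10,396.84 × 0.5% = €51.98.
Total = €8,938.14 + €38,161.73 + €51.98 = €47,151.85.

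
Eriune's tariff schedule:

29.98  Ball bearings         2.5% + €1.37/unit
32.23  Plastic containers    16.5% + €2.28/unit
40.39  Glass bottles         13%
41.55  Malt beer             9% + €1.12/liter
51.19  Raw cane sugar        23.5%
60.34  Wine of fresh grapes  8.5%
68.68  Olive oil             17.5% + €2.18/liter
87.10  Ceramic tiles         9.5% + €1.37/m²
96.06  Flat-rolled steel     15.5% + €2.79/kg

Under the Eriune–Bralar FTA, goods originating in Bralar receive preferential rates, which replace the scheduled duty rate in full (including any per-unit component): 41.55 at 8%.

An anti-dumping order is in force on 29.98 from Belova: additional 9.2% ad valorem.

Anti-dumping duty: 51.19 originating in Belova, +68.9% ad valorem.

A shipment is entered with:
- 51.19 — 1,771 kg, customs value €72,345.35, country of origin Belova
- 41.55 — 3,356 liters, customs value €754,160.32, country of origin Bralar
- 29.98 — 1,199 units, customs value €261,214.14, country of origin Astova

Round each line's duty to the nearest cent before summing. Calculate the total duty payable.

Line 1 (51.19, Belova, 1,771 kg, €72,345.35):
Base rate for 51.19 is 23.5%.
Additional duty on 51.19 from Belova: +68.9%. Applied ad valorem rate: 23.5% + 68.9% = 92.4%.
Duty = €72,345.35 × 92.4% = €66,847.10.
Line 2 (41.55, Bralar, 3,356 liters, €754,160.32):
Base rate for 41.55 is 9% + €1.12/liter.
Origin Bralar qualifies under the Eriune–Bralar agreement and 41.55 is covered: preferential rate 8% applies instead.
Duty = €754,160.32 × 8% = €60,332.83.
Line 3 (29.98, Astova, 1,199 units, €261,214.14):
Base rate for 29.98 is 2.5% + €1.37/unit.
The additional-duty order on 29.98 targets Belova, not Astova; it does not apply.
Duty = €261,214.14 × 2.5% + 1,199 × €1.37 = €8,172.98.
Total = €66,847.10 + €60,332.83 + €8,172.98 = €135,352.91.

€135,352.91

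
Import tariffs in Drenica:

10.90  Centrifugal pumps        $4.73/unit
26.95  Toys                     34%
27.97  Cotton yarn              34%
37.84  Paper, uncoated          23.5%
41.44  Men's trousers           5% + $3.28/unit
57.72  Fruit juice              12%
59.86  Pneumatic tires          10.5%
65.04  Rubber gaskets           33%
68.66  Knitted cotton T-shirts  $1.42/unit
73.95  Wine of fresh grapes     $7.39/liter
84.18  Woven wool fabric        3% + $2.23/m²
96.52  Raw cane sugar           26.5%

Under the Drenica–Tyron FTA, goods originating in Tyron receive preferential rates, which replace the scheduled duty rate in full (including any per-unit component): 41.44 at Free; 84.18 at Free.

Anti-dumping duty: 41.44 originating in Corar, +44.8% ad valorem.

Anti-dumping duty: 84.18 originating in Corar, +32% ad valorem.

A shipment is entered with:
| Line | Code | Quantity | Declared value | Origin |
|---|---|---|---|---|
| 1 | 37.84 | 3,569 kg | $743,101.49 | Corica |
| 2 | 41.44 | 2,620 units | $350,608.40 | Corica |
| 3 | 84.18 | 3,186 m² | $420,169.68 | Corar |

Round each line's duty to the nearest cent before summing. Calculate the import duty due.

$354,917.04

Line 1 (37.84, Corica, 3,569 kg, $743,101.49):
Base rate for 37.84 is 23.5%.
Duty = $743,101.49 × 23.5% = $174,628.85.
Line 2 (41.44, Corica, 2,620 units, $350,608.40):
Base rate for 41.44 is 5% + $3.28/unit.
41.44 has an FTA preferential rate, but origin Corica is not Tyron; base rate stands.
The additional-duty order on 41.44 targets Corar, not Corica; it does not apply.
Duty = $350,608.40 × 5% + 2,620 × $3.28 = $26,124.02.
Line 3 (84.18, Corar, 3,186 m², $420,169.68):
Base rate for 84.18 is 3% + $2.23/m².
84.18 has an FTA preferential rate, but origin Corar is not Tyron; base rate stands.
Additional duty on 84.18 from Corar: +32%. Applied ad valorem rate: 3% + 32% = 35%.
Duty = $420,169.68 × 35% + 3,186 × $2.23 = $154,164.17.
Total = $174,628.85 + $26,124.02 + $154,164.17 = $354,917.04.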